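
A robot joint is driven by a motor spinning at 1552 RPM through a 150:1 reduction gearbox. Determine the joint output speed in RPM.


omega_joint = omega_motor / N = 1552 / 150 = 10.3467

10.3467 RPM


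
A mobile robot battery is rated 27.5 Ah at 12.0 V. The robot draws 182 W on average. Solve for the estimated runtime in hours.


E = 27.5*12.0 = 330.0000 Wh
t = E/P = 330.0000/182 = 1.8132

1.8132 hours


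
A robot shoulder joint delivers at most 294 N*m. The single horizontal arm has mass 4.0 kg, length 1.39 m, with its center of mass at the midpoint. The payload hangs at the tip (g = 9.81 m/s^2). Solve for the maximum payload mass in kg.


tau_arm = m_arm*g*(L/2) = 4.0*9.81*1.39/2 = 27.2718 N*m
tau_payload = tau_max - tau_arm = 294 - 27.2718 = 266.7282
m_payload = tau_payload / (g*L) = 266.7282 / (9.81*1.39) = 19.5607

19.5607 kg


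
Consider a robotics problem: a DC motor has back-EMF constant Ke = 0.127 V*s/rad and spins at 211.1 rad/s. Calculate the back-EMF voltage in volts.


V_emf = Ke * omega = 0.127*211.1 = 26.8097

26.8097 V


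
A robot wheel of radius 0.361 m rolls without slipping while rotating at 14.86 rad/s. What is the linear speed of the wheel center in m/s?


v = omega * r = 14.86 * 0.361 = 5.3645

5.3645 m/s


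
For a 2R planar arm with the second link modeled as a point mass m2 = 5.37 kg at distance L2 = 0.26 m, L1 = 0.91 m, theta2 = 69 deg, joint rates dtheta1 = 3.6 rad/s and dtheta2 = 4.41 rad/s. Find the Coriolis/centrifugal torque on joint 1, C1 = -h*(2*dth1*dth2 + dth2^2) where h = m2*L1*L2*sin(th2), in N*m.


h = m2*L1*L2*sin(th2) = 5.37*0.91*0.26*sin(69 deg) = 1.186153
C1 = -h*(2*3.6*4.41 + 4.41^2) = -1.186153*51.2001 = -60.7312

-60.7312 N*m


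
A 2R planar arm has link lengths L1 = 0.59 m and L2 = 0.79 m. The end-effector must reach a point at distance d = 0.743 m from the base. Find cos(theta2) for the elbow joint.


cos(th2) = (d^2 - L1^2 - L2^2)/(2*L1*L2) = (0.743^2 - 0.59^2 - 0.79^2)/(2*0.59*0.79) = -0.4507

-0.4507


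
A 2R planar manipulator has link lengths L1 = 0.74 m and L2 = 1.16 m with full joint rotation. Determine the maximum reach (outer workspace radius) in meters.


r_max = L1 + L2 = 0.74 + 1.16 = 1.9000

1.9000 m


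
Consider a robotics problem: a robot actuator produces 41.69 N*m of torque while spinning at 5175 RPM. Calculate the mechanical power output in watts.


omega = 5175 * 2*pi/60 = 541.924733 rad/s
P = tau * omega = 41.69 * 541.924733 = 22592.8421

22592.8421 W


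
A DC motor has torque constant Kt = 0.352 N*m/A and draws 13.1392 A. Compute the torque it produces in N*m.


tau = Kt * I = 0.352*13.1392 = 4.6250

4.6250 N*m


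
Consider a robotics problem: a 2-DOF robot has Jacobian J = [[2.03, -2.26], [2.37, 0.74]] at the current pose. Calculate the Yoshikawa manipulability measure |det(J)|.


det(J) = 2.03*0.74 - (-2.26)*(2.37) = 6.8584
|det(J)| = 6.8584

6.8584


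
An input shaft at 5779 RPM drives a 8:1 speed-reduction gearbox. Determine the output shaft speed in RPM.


omega_out = omega_in / N = 5779 / 8 = 722.3750

722.3750 RPM


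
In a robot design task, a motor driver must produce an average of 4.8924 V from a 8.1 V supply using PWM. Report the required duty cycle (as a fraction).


D = V_avg/V_supply = 4.8924/8.1 = 0.6040

0.6040


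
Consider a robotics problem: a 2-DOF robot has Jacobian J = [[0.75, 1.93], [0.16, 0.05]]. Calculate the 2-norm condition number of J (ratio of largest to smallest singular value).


JJ^T eigenvalues: trace(JJ^T) = 4.3155, det(JJ^T) = det(J)^2 = 0.07360369
s_max^2 = (4.3155 + sqrt(18.32912549))/2 = 4.29837640
s_min^2 = (4.3155 - sqrt(18.32912549))/2 = 0.01712360
kappa = s_max/s_min = sqrt(4.29837640/0.01712360) = 15.8436

15.8436


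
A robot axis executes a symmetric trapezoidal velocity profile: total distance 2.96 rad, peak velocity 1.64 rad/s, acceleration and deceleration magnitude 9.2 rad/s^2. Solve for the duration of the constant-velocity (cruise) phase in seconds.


t_acc = v/a = 0.178261 s, d_acc = v^2/(2a) = 0.146174 rad each
d_cruise = 2.96 - 2*0.146174 = 2.667652 rad
t_cruise = d_cruise/v = 2.667652/1.64 = 1.6266

1.6266 s


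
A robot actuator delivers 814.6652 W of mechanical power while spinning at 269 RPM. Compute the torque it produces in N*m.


omega = 269 * 2*pi/60 = 28.169614 rad/s
tau = P / omega = 814.6652 / 28.169614 = 28.9200

28.9200 N*m


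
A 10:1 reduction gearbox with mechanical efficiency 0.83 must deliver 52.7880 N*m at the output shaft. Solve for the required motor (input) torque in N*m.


tau_in = tau_out / (N * eta) = 52.7880 / (10 * 0.83) = 6.3600

6.3600 N*m


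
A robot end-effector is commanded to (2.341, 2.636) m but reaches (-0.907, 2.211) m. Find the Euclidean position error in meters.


dx = -0.907 - (2.341) = -3.2480, dy = 2.211 - (2.636) = -0.4250
err = sqrt(10.549504 + 0.180625) = 3.2757

3.2757 m


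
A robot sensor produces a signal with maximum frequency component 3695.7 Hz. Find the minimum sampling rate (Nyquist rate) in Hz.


f_s,min = 2*f_max = 2*3695.7 = 7391.4000

7391.4000 Hz


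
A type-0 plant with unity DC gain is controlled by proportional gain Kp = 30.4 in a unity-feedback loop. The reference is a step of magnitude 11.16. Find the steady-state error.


e_ss = R/(1 + Kp) = 11.16/(1 + 30.4) = 11.16/31.4000 = 0.3554

0.3554


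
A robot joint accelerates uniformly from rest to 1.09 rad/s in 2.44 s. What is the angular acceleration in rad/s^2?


alpha = delta_omega / t = 1.09 / 2.44 = 0.4467

0.4467 rad/s^2


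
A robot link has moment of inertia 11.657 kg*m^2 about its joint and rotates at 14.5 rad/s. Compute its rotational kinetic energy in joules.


KE = (1/2)*I*omega^2 = 0.5*11.657*14.5^2 = 1225.4421

1225.4421 J


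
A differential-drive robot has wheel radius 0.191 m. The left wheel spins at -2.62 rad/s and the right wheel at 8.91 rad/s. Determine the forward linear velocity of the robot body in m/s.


v = r*(wR + wL)/2 = 0.191*(8.91 + -2.62)/2 = 0.6007

0.6007 m/s


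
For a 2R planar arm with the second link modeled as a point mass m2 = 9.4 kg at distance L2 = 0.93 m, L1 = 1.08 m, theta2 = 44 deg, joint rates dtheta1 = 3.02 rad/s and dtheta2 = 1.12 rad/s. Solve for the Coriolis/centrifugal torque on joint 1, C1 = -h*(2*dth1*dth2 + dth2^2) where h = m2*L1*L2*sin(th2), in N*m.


h = m2*L1*L2*sin(th2) = 9.4*1.08*0.93*sin(44 deg) = 6.558520
C1 = -h*(2*3.02*1.12 + 1.12^2) = -6.558520*8.0192 = -52.5941

-52.5941 N*m


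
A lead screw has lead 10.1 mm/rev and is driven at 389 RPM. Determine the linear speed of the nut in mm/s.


v = lead * (RPM/60) = 10.1*389/60 = 65.4817

65.4817 mm/s


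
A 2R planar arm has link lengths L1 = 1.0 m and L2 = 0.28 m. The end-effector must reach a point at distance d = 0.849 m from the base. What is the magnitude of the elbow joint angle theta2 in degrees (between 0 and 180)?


cos(th2) = (d^2 - L1^2 - L2^2)/(2*L1*L2) = (0.849^2 - 1.0^2 - 0.28^2)/(2*1.0*0.28) = -0.63856964
th2 = acos(-0.63856964) = 129.6852 deg

129.6852 degrees


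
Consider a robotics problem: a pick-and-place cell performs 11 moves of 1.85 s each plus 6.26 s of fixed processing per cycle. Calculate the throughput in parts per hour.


T_cycle = 11*1.85 + 6.26 = 26.6100 s
rate = 3600/T = 135.2875

135.2875 parts/hour


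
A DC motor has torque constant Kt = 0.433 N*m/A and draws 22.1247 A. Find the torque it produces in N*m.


tau = Kt * I = 0.433*22.1247 = 9.5800

9.5800 N*m


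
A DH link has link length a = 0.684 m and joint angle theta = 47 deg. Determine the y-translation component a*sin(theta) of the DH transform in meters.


a*sin(theta) = 0.684*sin(47 deg) = 0.5002

0.5002 m


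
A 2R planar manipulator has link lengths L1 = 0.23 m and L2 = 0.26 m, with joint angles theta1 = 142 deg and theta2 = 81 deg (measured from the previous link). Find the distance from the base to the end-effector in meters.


x = L1*cos(th1) + L2*cos(th1+th2) = -0.371394
y = L1*sin(th1) + L2*sin(th1+th2) = -0.035717
d = sqrt(x^2 + y^2) = sqrt(0.137934 + 0.001276) = 0.3731

0.3731 m


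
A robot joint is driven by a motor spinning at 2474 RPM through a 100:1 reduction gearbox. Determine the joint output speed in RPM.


omega_joint = omega_motor / N = 2474 / 100 = 24.7400

24.7400 RPM


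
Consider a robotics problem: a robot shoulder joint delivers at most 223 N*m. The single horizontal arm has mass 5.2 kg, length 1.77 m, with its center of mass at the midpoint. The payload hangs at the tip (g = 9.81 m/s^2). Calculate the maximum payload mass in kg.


tau_arm = m_arm*g*(L/2) = 5.2*9.81*1.77/2 = 45.1456 N*m
tau_payload = tau_max - tau_arm = 223 - 45.1456 = 177.8544
m_payload = tau_payload / (g*L) = 177.8544 / (9.81*1.77) = 10.2429

10.2429 kg


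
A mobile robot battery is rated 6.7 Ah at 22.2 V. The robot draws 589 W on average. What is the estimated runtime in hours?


E = 6.7*22.2 = 148.7400 Wh
t = E/P = 148.7400/589 = 0.2525

0.2525 hours


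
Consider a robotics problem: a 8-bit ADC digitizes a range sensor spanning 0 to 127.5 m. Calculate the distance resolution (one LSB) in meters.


res = range / 2^n = 127.5/2^8 = 127.5/256 = 0.4980

0.4980 m


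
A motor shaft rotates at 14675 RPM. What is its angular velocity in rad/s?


omega = 14675 * 2*pi/60 = 1536.7624

1536.7624 rad/s


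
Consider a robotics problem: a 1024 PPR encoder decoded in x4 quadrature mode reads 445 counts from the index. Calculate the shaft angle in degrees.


angle = counts * 360 / (PPR*4) = 445 * 360 / 4096 = 39.1113

39.1113 degrees


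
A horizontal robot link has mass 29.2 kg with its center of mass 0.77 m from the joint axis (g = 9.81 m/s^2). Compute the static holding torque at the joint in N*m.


tau = m*g*L = 29.2 * 9.81 * 0.77 = 220.5680

220.5680 N*m


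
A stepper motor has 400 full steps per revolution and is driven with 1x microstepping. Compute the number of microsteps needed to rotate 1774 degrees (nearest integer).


step_size = 360/(400*1) = 360/400 = 0.900000 deg
n = 1774/(360/400) = 1774*400/360 = 1971.1111 -> 1971

1971 steps


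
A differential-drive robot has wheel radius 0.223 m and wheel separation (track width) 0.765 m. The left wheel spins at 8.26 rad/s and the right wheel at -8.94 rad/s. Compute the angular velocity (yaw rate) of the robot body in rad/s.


omega = r*(wR - wL)/L = 0.223*(-8.94 - (8.26))/0.765 = -5.0139

-5.0139 rad/s


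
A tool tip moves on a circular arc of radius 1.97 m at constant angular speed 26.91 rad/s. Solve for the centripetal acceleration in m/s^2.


a_c = omega^2 * r = 26.91^2 * 1.97 = 1426.5718

1426.5718 m/s^2


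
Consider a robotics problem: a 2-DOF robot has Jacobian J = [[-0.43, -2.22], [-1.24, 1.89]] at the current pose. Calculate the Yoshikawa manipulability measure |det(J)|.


det(J) = -0.43*1.89 - (-2.22)*(-1.24) = -3.5655
|det(J)| = 3.5655

3.5655


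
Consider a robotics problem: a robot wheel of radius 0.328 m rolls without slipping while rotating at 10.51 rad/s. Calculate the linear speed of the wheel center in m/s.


v = omega * r = 10.51 * 0.328 = 3.4473

3.4473 m/s


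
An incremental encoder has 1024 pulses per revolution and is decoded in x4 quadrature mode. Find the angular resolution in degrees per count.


resolution = 360 / (PPR * 4) = 360 / 4096 = 0.0879

0.0879 degrees


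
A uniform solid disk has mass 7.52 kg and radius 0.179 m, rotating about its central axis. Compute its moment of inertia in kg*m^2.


I = (1/2)*m*R^2 = 0.5*7.52*0.179^2 = 0.1205

0.1205 kg*m^2


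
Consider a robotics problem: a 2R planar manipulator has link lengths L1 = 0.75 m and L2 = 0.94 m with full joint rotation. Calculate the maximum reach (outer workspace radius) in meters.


r_max = L1 + L2 = 0.75 + 0.94 = 1.6900

1.6900 m


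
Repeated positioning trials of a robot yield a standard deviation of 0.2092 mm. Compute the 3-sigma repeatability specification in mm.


repeatability = 3*sigma = 3*0.2092 = 0.6276

0.6276 mm


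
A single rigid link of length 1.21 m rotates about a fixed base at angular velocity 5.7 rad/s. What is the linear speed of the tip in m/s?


v = L*omega = 1.21 * 5.7 = 6.8970

6.8970 m/s


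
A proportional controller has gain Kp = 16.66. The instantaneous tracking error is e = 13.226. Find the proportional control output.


u_P = Kp * e = 16.66 * 13.226 = 220.3452

220.3452


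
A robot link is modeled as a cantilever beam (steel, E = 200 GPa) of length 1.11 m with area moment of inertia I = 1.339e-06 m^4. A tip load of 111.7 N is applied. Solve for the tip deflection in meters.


delta = F*L^3/(3*E*I) = 111.7*1.11^3/(3*2.000e+11*1.339e-06)
      = 152.7643827/803400 = 1.9015e-04

1.9015e-04 m


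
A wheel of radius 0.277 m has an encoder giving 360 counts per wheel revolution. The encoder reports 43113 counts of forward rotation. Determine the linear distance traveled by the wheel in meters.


revs = 43113/360 = 119.758333
d = revs * 2*pi*r = 119.758333 * 2*pi*0.277 = 208.4325

208.4325 m


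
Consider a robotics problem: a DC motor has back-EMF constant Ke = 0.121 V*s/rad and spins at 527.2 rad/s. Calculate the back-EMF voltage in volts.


V_emf = Ke * omega = 0.121*527.2 = 63.7912

63.7912 V


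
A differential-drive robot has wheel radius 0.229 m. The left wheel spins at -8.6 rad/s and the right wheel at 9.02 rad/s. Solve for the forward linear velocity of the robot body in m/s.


v = r*(wR + wL)/2 = 0.229*(9.02 + -8.6)/2 = 0.0481

0.0481 m/s


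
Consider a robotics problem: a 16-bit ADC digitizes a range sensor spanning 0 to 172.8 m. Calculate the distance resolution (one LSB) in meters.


res = range / 2^n = 172.8/2^16 = 172.8/65536 = 0.0026

0.0026 m


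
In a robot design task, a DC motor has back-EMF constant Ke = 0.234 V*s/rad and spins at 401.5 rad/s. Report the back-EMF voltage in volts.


V_emf = Ke * omega = 0.234*401.5 = 93.9510

93.9510 V


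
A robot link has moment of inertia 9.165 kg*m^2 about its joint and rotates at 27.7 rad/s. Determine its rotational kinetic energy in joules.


KE = (1/2)*I*omega^2 = 0.5*9.165*27.7^2 = 3516.1064

3516.1064 J


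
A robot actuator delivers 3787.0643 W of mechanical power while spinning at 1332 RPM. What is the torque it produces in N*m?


omega = 1332 * 2*pi/60 = 139.486714 rad/s
tau = P / omega = 3787.0643 / 139.486714 = 27.1500

27.1500 N*m


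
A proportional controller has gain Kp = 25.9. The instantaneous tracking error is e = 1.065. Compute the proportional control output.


u_P = Kp * e = 25.9 * 1.065 = 27.5835

27.5835


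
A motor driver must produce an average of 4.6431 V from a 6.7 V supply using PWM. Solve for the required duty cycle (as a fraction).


D = V_avg/V_supply = 4.6431/6.7 = 0.6930

0.6930


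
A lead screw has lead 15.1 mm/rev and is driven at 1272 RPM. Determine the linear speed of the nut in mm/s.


v = lead * (RPM/60) = 15.1*1272/60 = 320.1200

320.1200 mm/s


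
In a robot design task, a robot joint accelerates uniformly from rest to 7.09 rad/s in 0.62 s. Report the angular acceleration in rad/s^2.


alpha = delta_omega / t = 7.09 / 0.62 = 11.4355

11.4355 rad/s^2


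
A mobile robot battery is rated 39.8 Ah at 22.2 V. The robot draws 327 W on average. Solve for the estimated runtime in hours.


E = 39.8*22.2 = 883.5600 Wh
t = E/P = 883.5600/327 = 2.7020

2.7020 hours


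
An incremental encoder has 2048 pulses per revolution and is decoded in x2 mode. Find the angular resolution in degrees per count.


resolution = 360 / (PPR * 2) = 360 / 4096 = 0.0879

0.0879 degrees


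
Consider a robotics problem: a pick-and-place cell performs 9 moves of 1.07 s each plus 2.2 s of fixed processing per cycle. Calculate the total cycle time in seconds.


T = 9*1.07 + 2.2 = 11.8300

11.8300 s


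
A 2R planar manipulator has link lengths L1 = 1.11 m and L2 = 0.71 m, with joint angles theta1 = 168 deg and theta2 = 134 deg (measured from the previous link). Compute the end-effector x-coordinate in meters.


x = L1*cos(th1) + L2*cos(th1+th2) = 1.11*cos(168 deg) + 0.71*cos(302 deg) = -0.7095

-0.7095 m


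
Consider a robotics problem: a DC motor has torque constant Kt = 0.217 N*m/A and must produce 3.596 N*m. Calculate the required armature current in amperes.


I = tau / Kt = 3.596/0.217 = 16.5714

16.5714 A


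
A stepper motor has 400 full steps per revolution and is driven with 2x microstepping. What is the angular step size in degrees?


step = 360/(400*2) = 360/800 = 0.4500

0.4500 degrees


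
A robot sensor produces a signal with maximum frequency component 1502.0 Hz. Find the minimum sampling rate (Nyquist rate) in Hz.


f_s,min = 2*f_max = 2*1502.0 = 3004.0000

3004.0000 Hz


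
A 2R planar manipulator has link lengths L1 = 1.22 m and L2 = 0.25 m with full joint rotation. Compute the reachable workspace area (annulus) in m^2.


r_max = L1 + L2 = 1.4700, r_min = |L1 - L2| = 0.9700
A = pi*(r_max^2 - r_min^2) = pi*(2.1609 - 0.9409) = 3.8327

3.8327 m^2


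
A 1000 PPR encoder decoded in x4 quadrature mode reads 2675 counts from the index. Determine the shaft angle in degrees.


angle = counts * 360 / (PPR*4) = 2675 * 360 / 4000 = 240.7500

240.7500 degrees


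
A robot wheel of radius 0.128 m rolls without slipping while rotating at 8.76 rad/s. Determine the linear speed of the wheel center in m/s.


v = omega * r = 8.76 * 0.128 = 1.1213

1.1213 m/s


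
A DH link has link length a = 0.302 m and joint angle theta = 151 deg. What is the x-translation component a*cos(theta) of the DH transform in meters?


a*cos(theta) = 0.302*cos(151 deg) = -0.2641

-0.2641 m


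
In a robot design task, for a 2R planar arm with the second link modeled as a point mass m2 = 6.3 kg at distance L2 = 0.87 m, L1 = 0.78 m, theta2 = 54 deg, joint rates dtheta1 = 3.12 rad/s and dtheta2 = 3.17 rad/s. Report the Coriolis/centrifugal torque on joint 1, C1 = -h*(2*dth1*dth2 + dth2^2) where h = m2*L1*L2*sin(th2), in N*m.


h = m2*L1*L2*sin(th2) = 6.3*0.78*0.87*sin(54 deg) = 3.458693
C1 = -h*(2*3.12*3.17 + 3.17^2) = -3.458693*29.8297 = -103.1718

-103.1718 N*m


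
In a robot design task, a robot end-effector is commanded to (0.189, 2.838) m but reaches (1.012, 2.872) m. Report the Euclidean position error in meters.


dx = 1.012 - (0.189) = 0.8230, dy = 2.872 - (2.838) = 0.0340
err = sqrt(0.677329 + 0.001156) = 0.8237

0.8237 m


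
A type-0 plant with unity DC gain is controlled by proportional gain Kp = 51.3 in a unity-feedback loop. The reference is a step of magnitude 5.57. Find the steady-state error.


e_ss = R/(1 + Kp) = 5.57/(1 + 51.3) = 5.57/52.3000 = 0.1065

0.1065


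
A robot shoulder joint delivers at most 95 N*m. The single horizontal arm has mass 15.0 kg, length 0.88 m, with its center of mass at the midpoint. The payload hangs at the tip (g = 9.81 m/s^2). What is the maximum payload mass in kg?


tau_arm = m_arm*g*(L/2) = 15.0*9.81*0.88/2 = 64.7460 N*m
tau_payload = tau_max - tau_arm = 95 - 64.7460 = 30.2540
m_payload = tau_payload / (g*L) = 30.2540 / (9.81*0.88) = 3.5045

3.5045 kg


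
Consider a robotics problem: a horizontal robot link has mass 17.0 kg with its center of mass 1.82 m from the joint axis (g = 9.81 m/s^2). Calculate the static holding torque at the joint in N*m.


tau = m*g*L = 17.0 * 9.81 * 1.82 = 303.5214

303.5214 N*m


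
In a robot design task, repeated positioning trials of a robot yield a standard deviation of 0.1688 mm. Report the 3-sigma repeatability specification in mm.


repeatability = 3*sigma = 3*0.1688 = 0.5064

0.5064 mm


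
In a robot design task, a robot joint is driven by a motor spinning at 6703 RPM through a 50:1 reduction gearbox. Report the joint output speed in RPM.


omega_joint = omega_motor / N = 6703 / 50 = 134.0600

134.0600 RPM


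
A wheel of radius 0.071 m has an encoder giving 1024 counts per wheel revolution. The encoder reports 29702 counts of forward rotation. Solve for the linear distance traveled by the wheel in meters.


revs = 29702/1024 = 29.005859
d = revs * 2*pi*r = 29.005859 * 2*pi*0.071 = 12.9397

12.9397 m


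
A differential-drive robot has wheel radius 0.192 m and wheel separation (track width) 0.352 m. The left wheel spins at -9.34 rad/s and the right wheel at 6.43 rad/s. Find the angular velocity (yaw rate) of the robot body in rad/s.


omega = r*(wR - wL)/L = 0.192*(6.43 - (-9.34))/0.352 = 8.6018

8.6018 rad/s


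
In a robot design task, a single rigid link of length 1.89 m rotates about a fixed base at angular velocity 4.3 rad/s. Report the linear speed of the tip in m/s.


v = L*omega = 1.89 * 4.3 = 8.1270

8.1270 m/s


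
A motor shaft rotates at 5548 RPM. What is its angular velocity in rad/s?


omega = 5548 * 2*pi/60 = 580.9852

580.9852 rad/s


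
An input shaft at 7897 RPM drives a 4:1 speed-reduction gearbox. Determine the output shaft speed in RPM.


omega_out = omega_in / N = 7897 / 4 = 1974.2500

1974.2500 RPM


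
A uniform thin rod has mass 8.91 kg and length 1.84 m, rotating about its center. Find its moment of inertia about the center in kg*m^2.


I = (1/12)*m*L^2 = (1/12)*8.91*1.84^2 = 2.5138

2.5138 kg*m^2


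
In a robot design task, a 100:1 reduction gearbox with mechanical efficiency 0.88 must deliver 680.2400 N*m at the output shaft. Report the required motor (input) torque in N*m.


tau_in = tau_out / (N * eta) = 680.2400 / (100 * 0.88) = 7.7300

7.7300 N*m


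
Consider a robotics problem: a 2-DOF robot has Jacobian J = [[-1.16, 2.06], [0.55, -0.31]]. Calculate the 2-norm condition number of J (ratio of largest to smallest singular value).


JJ^T eigenvalues: trace(JJ^T) = 5.9878, det(JJ^T) = det(J)^2 = 0.59814756
s_max^2 = (5.9878 + sqrt(33.46115860))/2 = 5.88618105
s_min^2 = (5.9878 - sqrt(33.46115860))/2 = 0.10161895
kappa = s_max/s_min = sqrt(5.88618105/0.10161895) = 7.6108

7.6108


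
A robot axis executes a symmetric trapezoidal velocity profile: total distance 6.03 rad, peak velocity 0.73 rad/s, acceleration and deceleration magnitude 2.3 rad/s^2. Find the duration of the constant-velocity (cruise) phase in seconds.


t_acc = v/a = 0.317391 s, d_acc = v^2/(2a) = 0.115848 rad each
d_cruise = 6.03 - 2*0.115848 = 5.798304 rad
t_cruise = d_cruise/v = 5.798304/0.73 = 7.9429

7.9429 s


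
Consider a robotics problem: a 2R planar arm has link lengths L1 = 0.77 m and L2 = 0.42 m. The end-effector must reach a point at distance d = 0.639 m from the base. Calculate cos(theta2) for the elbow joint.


cos(th2) = (d^2 - L1^2 - L2^2)/(2*L1*L2) = (0.639^2 - 0.77^2 - 0.42^2)/(2*0.77*0.42) = -0.5581

-0.5581


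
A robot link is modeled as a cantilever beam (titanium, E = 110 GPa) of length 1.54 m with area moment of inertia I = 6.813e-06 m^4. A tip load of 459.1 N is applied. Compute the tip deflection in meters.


delta = F*L^3/(3*E*I) = 459.1*1.54^3/(3*1.100e+11*6.813e-06)
      = 1676.7544024/2248290 = 7.4579e-04

7.4579e-04 m


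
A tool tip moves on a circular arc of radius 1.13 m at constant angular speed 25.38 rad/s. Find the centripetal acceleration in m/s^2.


a_c = omega^2 * r = 25.38^2 * 1.13 = 727.8832

727.8832 m/s^2


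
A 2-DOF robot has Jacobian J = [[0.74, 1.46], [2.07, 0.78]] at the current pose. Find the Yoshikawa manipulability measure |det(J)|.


det(J) = 0.74*0.78 - (1.46)*(2.07) = -2.4450
|det(J)| = 2.4450

2.4450


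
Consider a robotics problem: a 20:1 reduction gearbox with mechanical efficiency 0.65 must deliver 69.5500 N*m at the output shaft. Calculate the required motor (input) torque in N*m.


tau_in = tau_out / (N * eta) = 69.5500 / (20 * 0.65) = 5.3500

5.3500 N*m


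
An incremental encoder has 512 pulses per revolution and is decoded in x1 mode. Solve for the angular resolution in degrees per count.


resolution = 360 / (PPR * 1) = 360 / 512 = 0.7031

0.7031 degrees


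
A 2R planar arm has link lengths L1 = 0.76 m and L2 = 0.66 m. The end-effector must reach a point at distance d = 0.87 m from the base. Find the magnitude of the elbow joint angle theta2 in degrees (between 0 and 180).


cos(th2) = (d^2 - L1^2 - L2^2)/(2*L1*L2) = (0.87^2 - 0.76^2 - 0.66^2)/(2*0.76*0.66) = -0.25548246
th2 = acos(-0.25548246) = 104.8022 deg

104.8022 degrees


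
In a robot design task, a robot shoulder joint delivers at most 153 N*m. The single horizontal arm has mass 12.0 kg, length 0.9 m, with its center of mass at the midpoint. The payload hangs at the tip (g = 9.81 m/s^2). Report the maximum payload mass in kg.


tau_arm = m_arm*g*(L/2) = 12.0*9.81*0.9/2 = 52.9740 N*m
tau_payload = tau_max - tau_arm = 153 - 52.9740 = 100.0260
m_payload = tau_payload / (g*L) = 100.0260 / (9.81*0.9) = 11.3293

11.3293 kg


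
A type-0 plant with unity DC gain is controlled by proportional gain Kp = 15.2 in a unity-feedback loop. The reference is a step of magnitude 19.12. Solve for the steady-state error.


e_ss = R/(1 + Kp) = 19.12/(1 + 15.2) = 19.12/16.2000 = 1.1802

1.1802


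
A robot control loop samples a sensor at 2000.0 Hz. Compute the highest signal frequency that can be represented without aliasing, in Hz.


f_max = f_s/2 = 2000.0/2 = 1000.0000

1000.0000 Hz


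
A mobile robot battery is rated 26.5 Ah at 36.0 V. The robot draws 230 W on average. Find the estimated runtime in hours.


E = 26.5*36.0 = 954.0000 Wh
t = E/P = 954.0000/230 = 4.1478

4.1478 hours


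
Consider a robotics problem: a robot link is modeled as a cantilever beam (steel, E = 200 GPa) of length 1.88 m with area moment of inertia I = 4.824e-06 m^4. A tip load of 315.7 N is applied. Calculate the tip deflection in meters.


delta = F*L^3/(3*E*I) = 315.7*1.88^3/(3*2.000e+11*4.824e-06)
      = 2097.7229504/2894400 = 7.2475e-04

7.2475e-04 m


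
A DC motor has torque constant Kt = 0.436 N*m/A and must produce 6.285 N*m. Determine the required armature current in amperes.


I = tau / Kt = 6.285/0.436 = 14.4151

14.4151 A


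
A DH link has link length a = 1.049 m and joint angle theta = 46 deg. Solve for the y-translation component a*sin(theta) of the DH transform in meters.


a*sin(theta) = 1.049*sin(46 deg) = 0.7546

0.7546 m


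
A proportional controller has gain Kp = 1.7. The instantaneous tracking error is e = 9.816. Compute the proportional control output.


u_P = Kp * e = 1.7 * 9.816 = 16.6872

16.6872


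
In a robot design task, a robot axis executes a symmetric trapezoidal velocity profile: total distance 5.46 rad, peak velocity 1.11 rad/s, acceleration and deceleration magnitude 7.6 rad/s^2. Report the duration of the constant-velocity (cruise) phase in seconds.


t_acc = v/a = 0.146053 s, d_acc = v^2/(2a) = 0.081059 rad each
d_cruise = 5.46 - 2*0.081059 = 5.297882 rad
t_cruise = d_cruise/v = 5.297882/1.11 = 4.7729

4.7729 s


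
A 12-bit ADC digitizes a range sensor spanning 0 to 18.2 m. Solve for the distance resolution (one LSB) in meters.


res = range / 2^n = 18.2/2^12 = 18.2/4096 = 0.0044

0.0044 m


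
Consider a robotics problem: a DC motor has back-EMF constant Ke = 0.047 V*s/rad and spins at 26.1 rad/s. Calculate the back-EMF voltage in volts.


V_emf = Ke * omega = 0.047*26.1 = 1.2267

1.2267 V


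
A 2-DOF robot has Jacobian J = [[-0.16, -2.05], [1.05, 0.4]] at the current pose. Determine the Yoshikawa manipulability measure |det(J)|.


det(J) = -0.16*0.4 - (-2.05)*(1.05) = 2.0885
|det(J)| = 2.0885

2.0885


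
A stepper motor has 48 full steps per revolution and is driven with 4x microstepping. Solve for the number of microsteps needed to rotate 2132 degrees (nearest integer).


step_size = 360/(48*4) = 360/192 = 1.875000 deg
n = 2132/(360/192) = 2132*192/360 = 1137.0667 -> 1137

1137 steps


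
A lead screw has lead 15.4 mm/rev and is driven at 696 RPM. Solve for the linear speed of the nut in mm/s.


v = lead * (RPM/60) = 15.4*696/60 = 178.6400

178.6400 mm/s


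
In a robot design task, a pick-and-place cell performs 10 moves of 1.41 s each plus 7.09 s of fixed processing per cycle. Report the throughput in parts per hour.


T_cycle = 10*1.41 + 7.09 = 21.1900 s
rate = 3600/T = 169.8915

169.8915 parts/hour


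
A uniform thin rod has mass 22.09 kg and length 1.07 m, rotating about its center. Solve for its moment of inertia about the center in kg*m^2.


I = (1/12)*m*L^2 = (1/12)*22.09*1.07^2 = 2.1076

2.1076 kg*m^2


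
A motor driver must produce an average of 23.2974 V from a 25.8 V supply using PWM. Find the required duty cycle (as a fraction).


D = V_avg/V_supply = 23.2974/25.8 = 0.9030

0.9030


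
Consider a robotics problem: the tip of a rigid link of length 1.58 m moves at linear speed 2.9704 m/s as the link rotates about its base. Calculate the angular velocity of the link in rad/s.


omega = v / L = 2.9704 / 1.58 = 1.8800

1.8800 rad/s


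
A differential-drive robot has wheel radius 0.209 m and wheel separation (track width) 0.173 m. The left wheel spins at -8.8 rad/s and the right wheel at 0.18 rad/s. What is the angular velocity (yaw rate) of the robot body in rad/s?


omega = r*(wR - wL)/L = 0.209*(0.18 - (-8.8))/0.173 = 10.8487

10.8487 rad/s


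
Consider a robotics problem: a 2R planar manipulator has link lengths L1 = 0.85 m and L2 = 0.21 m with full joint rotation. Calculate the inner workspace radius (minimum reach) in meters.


r_min = |L1 - L2| = |0.85 - 0.21| = 0.6400

0.6400 m


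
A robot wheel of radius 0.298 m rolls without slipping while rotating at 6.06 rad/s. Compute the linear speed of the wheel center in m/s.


v = omega * r = 6.06 * 0.298 = 1.8059

1.8059 m/s


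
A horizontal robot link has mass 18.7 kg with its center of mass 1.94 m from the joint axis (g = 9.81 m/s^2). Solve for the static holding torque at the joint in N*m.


tau = m*g*L = 18.7 * 9.81 * 1.94 = 355.8872

355.8872 N*m


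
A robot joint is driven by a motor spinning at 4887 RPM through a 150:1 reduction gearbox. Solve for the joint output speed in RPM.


omega_joint = omega_motor / N = 4887 / 150 = 32.5800

32.5800 RPM


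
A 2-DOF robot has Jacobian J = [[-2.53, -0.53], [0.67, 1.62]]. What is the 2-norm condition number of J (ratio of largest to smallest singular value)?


JJ^T eigenvalues: trace(JJ^T) = 9.7551, det(JJ^T) = det(J)^2 = 14.01379225
s_max^2 = (9.7551 + sqrt(39.10680701))/2 = 8.00432178
s_min^2 = (9.7551 - sqrt(39.10680701))/2 = 1.75077822
kappa = s_max/s_min = sqrt(8.00432178/1.75077822) = 2.1382

2.1382


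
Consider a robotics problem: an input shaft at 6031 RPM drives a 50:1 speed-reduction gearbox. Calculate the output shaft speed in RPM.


omega_out = omega_in / N = 6031 / 50 = 120.6200

120.6200 RPM


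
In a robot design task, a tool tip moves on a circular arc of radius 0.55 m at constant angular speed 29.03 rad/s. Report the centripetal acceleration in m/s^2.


a_c = omega^2 * r = 29.03^2 * 0.55 = 463.5075

463.5075 m/s^2


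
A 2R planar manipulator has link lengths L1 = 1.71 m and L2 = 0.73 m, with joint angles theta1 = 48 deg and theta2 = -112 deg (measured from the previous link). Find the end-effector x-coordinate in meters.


x = L1*cos(th1) + L2*cos(th1+th2) = 1.71*cos(48 deg) + 0.73*cos(-64 deg) = 1.4642

1.4642 m


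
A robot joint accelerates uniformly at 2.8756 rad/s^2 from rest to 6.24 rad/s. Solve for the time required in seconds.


t = delta_omega / alpha = 6.24 / 2.8756 = 2.1700

2.1700 s


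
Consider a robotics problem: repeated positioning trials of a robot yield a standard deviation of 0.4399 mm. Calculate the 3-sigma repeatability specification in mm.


repeatability = 3*sigma = 3*0.4399 = 1.3197

1.3197 mm


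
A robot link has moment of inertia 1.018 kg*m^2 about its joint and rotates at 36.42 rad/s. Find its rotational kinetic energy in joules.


KE = (1/2)*I*omega^2 = 0.5*1.018*36.42^2 = 675.1459

675.1459 J


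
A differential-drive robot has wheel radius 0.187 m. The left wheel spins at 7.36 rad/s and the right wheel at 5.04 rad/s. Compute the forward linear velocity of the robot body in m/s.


v = r*(wR + wL)/2 = 0.187*(5.04 + 7.36)/2 = 1.1594

1.1594 m/s


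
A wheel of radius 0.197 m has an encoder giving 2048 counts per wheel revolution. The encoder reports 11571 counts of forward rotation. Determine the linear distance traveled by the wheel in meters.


revs = 11571/2048 = 5.649902
d = revs * 2*pi*r = 5.649902 * 2*pi*0.197 = 6.9934

6.9934 m


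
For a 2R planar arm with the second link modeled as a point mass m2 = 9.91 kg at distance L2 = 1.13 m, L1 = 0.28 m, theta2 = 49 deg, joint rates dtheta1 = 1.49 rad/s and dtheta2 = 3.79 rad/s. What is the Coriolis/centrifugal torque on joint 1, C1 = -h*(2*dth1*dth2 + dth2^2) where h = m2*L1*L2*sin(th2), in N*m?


h = m2*L1*L2*sin(th2) = 9.91*0.28*1.13*sin(49 deg) = 2.366410
C1 = -h*(2*1.49*3.79 + 3.79^2) = -2.366410*25.6583 = -60.7181

-60.7181 N*m


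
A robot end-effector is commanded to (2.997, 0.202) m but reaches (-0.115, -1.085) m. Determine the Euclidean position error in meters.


dx = -0.115 - (2.997) = -3.1120, dy = -1.085 - (0.202) = -1.2870
err = sqrt(9.684544 + 1.656369) = 3.3676

3.3676 m


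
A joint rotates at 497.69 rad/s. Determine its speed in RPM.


RPM = 497.69 * 60/(2*pi) = 4752.5894

4752.5894 RPM


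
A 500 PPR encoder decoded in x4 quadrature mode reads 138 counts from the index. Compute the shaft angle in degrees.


angle = counts * 360 / (PPR*4) = 138 * 360 / 2000 = 24.8400

24.8400 degrees


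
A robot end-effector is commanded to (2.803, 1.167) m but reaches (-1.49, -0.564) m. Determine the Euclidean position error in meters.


dx = -1.49 - (2.803) = -4.2930, dy = -0.564 - (1.167) = -1.7310
err = sqrt(18.429849 + 2.996361) = 4.6288

4.6288 m


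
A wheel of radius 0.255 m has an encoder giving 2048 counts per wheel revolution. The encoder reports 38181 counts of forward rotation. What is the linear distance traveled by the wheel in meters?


revs = 38181/2048 = 18.643066
d = revs * 2*pi*r = 18.643066 * 2*pi*0.255 = 29.8701

29.8701 m


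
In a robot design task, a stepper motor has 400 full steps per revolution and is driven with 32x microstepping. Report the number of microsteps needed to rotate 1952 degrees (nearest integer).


step_size = 360/(400*32) = 360/12800 = 0.028125 deg
n = 1952/(360/12800) = 1952*12800/360 = 69404.4444 -> 69404

69404 steps


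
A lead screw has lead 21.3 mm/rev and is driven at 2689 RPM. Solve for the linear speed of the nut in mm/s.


v = lead * (RPM/60) = 21.3*2689/60 = 954.5950

954.5950 mm/s


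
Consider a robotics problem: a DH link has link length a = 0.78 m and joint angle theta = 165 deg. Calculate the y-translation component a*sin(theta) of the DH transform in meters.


a*sin(theta) = 0.78*sin(165 deg) = 0.2019

0.2019 m


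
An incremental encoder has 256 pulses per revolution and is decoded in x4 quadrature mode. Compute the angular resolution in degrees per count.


resolution = 360 / (PPR * 4) = 360 / 1024 = 0.3516

0.3516 degrees


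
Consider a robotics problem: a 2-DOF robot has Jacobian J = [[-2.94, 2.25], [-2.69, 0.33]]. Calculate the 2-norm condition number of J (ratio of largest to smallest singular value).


JJ^T eigenvalues: trace(JJ^T) = 21.0511, det(JJ^T) = det(J)^2 = 25.82977329
s_max^2 = (21.0511 + sqrt(339.82971805))/2 = 19.74278546
s_min^2 = (21.0511 - sqrt(339.82971805))/2 = 1.30831454
kappa = s_max/s_min = sqrt(19.74278546/1.30831454) = 3.8846

3.8846


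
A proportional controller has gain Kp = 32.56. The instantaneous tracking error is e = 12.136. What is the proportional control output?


u_P = Kp * e = 32.56 * 12.136 = 395.1482

395.1482


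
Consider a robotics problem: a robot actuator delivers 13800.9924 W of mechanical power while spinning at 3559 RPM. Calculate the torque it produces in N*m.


omega = 3559 * 2*pi/60 = 372.697608 rad/s
tau = P / omega = 13800.9924 / 372.697608 = 37.0300

37.0300 N*m


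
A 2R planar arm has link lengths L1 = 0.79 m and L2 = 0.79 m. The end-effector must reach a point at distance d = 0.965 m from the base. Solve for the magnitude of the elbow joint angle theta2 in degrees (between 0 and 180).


cos(th2) = (d^2 - L1^2 - L2^2)/(2*L1*L2) = (0.965^2 - 0.79^2 - 0.79^2)/(2*0.79*0.79) = -0.25394568
th2 = acos(-0.25394568) = 104.7111 deg

104.7111 degrees


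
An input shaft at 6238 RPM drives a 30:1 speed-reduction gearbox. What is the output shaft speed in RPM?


omega_out = omega_in / N = 6238 / 30 = 207.9333

207.9333 RPM


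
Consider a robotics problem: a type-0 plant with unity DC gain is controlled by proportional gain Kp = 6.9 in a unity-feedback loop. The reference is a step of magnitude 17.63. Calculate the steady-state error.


e_ss = R/(1 + Kp) = 17.63/(1 + 6.9) = 17.63/7.9000 = 2.2316

2.2316


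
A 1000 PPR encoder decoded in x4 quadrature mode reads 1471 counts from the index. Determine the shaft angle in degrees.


angle = counts * 360 / (PPR*4) = 1471 * 360 / 4000 = 132.3900

132.3900 degrees


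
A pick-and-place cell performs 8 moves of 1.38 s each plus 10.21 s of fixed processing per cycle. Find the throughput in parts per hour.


T_cycle = 8*1.38 + 10.21 = 21.2500 s
rate = 3600/T = 169.4118

169.4118 parts/hour


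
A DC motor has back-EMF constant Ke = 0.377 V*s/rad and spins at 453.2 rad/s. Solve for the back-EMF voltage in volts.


V_emf = Ke * omega = 0.377*453.2 = 170.8564

170.8564 V


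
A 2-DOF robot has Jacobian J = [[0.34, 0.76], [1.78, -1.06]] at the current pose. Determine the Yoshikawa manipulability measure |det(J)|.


det(J) = 0.34*-1.06 - (0.76)*(1.78) = -1.7132
|det(J)| = 1.7132

1.7132


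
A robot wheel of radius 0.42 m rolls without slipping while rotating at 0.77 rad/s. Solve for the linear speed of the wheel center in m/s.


v = omega * r = 0.77 * 0.42 = 0.3234

0.3234 m/s


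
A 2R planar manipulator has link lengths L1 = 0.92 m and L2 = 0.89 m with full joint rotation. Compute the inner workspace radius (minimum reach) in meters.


r_min = |L1 - L2| = |0.92 - 0.89| = 0.0300

0.0300 m


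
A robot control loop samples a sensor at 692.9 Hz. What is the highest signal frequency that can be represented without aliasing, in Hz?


f_max = f_s/2 = 692.9/2 = 346.4500

346.4500 Hz


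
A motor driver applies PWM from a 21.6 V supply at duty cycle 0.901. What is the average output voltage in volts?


V_avg = V_supply * D = 21.6*0.901 = 19.4616

19.4616 V


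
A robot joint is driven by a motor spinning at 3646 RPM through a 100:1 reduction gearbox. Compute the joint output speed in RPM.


omega_joint = omega_motor / N = 3646 / 100 = 36.4600

36.4600 RPM


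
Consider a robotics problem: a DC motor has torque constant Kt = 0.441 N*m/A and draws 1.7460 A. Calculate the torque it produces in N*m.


tau = Kt * I = 0.441*1.7460 = 0.7700

0.7700 N*m


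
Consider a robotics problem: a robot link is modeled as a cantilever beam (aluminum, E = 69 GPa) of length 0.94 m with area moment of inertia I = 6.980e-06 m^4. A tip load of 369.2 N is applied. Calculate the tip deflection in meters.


delta = F*L^3/(3*E*I) = 369.2*0.94^3/(3*6.900e+10*6.980e-06)
      = 306.6516128/1444860 = 2.1224e-04

2.1224e-04 m


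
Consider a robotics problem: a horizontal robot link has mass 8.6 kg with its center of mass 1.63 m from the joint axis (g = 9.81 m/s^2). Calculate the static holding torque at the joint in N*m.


tau = m*g*L = 8.6 * 9.81 * 1.63 = 137.5166

137.5166 N*m


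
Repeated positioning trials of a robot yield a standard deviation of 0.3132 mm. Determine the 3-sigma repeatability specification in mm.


repeatability = 3*sigma = 3*0.3132 = 0.9396

0.9396 mm
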